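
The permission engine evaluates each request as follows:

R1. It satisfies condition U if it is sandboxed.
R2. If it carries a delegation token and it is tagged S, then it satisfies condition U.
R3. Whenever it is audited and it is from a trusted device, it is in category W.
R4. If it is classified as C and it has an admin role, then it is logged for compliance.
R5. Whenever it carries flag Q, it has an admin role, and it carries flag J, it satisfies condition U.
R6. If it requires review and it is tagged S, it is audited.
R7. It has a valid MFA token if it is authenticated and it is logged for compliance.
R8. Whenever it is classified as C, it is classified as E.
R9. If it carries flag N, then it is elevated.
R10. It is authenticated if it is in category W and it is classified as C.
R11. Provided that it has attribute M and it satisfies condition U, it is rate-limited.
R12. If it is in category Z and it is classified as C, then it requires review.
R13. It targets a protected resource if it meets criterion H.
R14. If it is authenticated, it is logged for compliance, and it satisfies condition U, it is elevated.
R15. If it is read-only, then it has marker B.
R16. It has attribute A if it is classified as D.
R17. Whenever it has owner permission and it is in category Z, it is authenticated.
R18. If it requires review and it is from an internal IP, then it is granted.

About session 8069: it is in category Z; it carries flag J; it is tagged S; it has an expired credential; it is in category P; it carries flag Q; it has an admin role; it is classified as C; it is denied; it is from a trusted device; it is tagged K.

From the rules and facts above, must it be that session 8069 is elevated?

By R4 (it is classified as C, it has an admin role): it is logged for compliance.
By R5 (it carries flag Q, it has an admin role, it carries flag J): it satisfies condition U.
By R12 (it is in category Z, it is classified as C): it requires review.
By R6 (it requires review, it is tagged S): it is audited.
By R3 (it is audited, it is from a trusted device): it is in category W.
By R10 (it is in category W, it is classified as C): it is authenticated.
By R14 (it is authenticated, it is logged for compliance, it satisfies condition U): it is elevated.

Yes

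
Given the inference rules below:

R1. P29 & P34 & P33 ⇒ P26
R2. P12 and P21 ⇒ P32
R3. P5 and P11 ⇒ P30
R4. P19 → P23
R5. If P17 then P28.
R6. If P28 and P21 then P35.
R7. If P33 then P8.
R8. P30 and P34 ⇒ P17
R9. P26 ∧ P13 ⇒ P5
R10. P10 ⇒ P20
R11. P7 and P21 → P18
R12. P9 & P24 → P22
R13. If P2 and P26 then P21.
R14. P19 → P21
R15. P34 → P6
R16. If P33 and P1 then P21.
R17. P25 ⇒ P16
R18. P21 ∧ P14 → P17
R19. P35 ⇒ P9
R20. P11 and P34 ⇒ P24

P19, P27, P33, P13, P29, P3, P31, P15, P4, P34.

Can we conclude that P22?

No

Forward chaining from the given facts derives: P26, P23, P8, P5, P21, P6.
The only rule concluding P22 is R12, which needs P9; that is never established.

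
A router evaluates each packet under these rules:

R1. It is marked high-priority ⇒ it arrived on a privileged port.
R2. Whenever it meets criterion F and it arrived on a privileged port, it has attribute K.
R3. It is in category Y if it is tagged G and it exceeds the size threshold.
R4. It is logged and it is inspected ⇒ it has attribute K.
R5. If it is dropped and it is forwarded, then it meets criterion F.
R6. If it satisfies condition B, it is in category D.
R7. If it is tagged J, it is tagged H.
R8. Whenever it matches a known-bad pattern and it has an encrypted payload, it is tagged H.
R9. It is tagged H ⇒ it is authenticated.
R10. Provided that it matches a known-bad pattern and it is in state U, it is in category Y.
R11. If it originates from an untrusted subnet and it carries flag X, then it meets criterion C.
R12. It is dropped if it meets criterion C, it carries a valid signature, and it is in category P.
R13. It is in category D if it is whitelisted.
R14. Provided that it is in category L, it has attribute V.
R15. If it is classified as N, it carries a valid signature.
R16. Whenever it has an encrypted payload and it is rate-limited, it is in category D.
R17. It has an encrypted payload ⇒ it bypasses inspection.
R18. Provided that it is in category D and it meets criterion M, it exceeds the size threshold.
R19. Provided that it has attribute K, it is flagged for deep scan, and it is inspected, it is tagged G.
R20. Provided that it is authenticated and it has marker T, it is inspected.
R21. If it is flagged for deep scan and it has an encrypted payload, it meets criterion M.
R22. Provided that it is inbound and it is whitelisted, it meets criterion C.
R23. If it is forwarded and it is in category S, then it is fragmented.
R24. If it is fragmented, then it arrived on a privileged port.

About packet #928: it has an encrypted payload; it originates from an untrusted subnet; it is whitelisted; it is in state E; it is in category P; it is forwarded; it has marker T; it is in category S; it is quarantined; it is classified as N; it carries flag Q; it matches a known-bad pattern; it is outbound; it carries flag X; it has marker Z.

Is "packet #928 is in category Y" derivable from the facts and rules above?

Forward chaining from the given facts derives: is tagged H, is authenticated, meets criterion C, is in category D, carries a valid signature, bypasses inspection, is inspected, is fragmented, arrived on a privileged port, is dropped, meets criterion F, has attribute K.
Rules concluding "it is in category Y": R3 needs "it is tagged G"; R10 needs "it is in state U" — none of these are established.

No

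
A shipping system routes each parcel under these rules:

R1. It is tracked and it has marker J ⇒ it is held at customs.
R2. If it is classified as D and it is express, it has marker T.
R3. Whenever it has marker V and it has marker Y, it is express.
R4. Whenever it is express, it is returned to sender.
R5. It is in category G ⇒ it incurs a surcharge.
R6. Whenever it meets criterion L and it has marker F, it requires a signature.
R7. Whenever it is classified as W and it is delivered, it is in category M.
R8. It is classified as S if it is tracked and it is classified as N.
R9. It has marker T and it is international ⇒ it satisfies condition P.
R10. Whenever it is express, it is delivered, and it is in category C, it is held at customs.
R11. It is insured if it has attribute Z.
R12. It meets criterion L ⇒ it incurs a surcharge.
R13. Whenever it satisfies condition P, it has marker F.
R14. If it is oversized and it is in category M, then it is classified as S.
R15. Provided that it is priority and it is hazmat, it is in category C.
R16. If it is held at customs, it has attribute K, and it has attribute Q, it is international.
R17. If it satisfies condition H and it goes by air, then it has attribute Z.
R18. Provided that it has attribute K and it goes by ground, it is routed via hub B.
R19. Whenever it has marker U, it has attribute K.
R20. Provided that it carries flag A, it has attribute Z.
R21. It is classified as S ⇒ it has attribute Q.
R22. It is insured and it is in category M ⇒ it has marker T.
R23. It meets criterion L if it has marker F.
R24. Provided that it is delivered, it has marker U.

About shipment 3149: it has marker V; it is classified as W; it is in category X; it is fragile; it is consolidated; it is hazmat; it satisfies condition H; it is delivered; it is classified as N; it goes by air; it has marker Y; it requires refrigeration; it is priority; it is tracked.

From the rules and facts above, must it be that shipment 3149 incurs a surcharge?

By R3 (it has marker V, it has marker Y): it is express.
By R7 (it is classified as W, it is delivered): it is in category M.
By R8 (it is tracked, it is classified as N): it is classified as S.
By R15 (it is priority, it is hazmat): it is in category C.
By R17 (it satisfies condition H, it goes by air): it has attribute Z.
By R21 (it is classified as S): it has attribute Q.
By R24 (it is delivered): it has marker U.
By R10 (it is express, it is delivered, it is in category C): it is held at customs.
By R11 (it has attribute Z): it is insured.
By R19 (it has marker U): it has attribute K.
By R22 (it is insured, it is in category M): it has marker T.
By R16 (it is held at customs, it has attribute K, it has attribute Q): it is international.
By R9 (it has marker T, it is international): it satisfies condition P.
By R13 (it satisfies condition P): it has marker F.
By R23 (it has marker F): it meets criterion L.
By R12 (it meets criterion L): it incurs a surcharge.

Yes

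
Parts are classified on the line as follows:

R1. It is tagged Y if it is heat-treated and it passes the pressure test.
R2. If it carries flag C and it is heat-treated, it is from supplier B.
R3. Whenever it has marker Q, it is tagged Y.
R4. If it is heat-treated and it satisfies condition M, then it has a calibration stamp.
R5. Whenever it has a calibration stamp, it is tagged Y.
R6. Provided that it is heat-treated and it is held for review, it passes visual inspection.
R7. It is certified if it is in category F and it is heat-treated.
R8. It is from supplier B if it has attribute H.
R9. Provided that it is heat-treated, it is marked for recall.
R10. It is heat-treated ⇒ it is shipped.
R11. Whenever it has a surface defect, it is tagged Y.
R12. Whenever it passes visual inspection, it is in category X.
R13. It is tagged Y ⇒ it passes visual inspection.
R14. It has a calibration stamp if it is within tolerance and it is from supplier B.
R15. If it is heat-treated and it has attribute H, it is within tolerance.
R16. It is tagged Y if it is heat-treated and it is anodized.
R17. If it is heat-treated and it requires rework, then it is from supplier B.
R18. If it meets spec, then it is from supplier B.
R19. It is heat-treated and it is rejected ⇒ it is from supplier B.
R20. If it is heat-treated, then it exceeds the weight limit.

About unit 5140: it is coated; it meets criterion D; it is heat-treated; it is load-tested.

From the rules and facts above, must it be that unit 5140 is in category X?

Forward chaining from the given facts derives: is marked for recall, is shipped, exceeds the weight limit.
The only rule concluding "it is in category X" is R12, which needs "it passes visual inspection"; that is never established.

No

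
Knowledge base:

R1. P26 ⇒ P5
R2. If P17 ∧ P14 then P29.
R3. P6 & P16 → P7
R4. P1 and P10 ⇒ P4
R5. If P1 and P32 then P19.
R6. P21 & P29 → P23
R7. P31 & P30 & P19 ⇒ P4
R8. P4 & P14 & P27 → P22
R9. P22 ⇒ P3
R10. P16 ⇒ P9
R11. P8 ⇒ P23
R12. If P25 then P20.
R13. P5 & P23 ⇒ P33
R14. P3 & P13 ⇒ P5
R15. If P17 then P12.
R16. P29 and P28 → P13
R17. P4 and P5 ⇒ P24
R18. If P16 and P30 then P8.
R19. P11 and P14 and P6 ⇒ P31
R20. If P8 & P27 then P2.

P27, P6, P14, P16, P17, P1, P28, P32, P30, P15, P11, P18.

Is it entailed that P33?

Yes

P29  (by R2: P17, P14)
P19  (by R5: P1, P32)
P13  (by R16: P29, P28)
P8  (by R18: P16, P30)
P31  (by R19: P11, P14, P6)
P4  (by R7: P31, P30, P19)
P22  (by R8: P4, P14, P27)
P3  (by R9: P22)
P23  (by R11: P8)
P5  (by R14: P3, P13)
P33  (by R13: P5, P23)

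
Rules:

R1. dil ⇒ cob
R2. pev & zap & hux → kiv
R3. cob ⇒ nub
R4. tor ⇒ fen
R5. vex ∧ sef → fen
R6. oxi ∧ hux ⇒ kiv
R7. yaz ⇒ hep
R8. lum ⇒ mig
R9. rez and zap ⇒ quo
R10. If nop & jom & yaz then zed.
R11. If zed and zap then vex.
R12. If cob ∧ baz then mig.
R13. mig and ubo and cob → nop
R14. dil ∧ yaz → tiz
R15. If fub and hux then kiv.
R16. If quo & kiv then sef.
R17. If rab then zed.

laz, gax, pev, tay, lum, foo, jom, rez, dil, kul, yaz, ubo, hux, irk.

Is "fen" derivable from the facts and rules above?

No

Forward chaining from the given facts derives: cob, nub, hep, mig, nop, tiz, zed.
Rules concluding fen: R4 needs tor; R5 needs vex — none of these are established.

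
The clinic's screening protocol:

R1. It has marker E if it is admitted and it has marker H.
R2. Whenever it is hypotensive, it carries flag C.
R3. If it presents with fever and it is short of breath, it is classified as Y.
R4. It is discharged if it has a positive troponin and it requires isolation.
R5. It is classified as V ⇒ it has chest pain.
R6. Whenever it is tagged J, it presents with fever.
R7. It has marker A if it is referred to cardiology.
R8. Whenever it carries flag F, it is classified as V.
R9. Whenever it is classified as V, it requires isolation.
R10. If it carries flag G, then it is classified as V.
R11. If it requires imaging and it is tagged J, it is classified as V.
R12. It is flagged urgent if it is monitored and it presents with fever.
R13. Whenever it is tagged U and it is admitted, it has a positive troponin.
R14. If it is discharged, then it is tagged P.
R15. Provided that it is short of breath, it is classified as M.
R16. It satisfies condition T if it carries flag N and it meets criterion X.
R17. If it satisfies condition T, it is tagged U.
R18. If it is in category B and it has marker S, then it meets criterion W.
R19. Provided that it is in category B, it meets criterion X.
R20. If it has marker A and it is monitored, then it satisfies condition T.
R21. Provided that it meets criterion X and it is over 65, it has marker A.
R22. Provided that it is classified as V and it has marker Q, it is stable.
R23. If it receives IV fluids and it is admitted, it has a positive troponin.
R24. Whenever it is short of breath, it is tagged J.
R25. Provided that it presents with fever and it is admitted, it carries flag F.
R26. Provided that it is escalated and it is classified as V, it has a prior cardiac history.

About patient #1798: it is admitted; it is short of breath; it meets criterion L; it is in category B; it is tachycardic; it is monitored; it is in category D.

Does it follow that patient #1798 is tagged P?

No

Forward chaining from the given facts derives: is classified as M, meets criterion X, is tagged J, presents with fever, is flagged urgent, carries flag F, is classified as Y, is classified as V, requires isolation, has chest pain.
The only rule concluding "it is tagged P" is R14, which needs "it is discharged"; that is never established.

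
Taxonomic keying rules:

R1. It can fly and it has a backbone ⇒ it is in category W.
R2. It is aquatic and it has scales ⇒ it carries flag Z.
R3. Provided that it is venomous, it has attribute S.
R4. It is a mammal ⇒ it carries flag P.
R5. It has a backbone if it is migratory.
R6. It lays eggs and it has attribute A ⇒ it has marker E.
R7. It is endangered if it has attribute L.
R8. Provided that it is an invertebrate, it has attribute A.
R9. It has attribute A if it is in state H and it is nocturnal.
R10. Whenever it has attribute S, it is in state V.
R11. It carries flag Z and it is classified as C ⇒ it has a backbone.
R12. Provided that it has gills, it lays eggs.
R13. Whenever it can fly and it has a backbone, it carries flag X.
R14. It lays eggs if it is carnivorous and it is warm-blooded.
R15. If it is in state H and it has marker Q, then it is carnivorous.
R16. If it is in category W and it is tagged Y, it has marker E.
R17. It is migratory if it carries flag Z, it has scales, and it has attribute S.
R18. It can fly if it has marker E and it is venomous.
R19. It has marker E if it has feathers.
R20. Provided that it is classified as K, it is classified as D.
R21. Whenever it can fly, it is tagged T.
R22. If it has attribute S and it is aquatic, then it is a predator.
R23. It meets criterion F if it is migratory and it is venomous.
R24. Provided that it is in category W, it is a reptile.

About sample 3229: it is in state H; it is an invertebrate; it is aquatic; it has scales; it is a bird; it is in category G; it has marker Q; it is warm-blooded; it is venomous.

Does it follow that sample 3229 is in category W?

By R2 (it is aquatic, it has scales): it carries flag Z.
By R3 (it is venomous): it has attribute S.
By R8 (it is an invertebrate): it has attribute A.
By R15 (it is in state H, it has marker Q): it is carnivorous.
By R17 (it carries flag Z, it has scales, it has attribute S): it is migratory.
By R5 (it is migratory): it has a backbone.
By R14 (it is carnivorous, it is warm-blooded): it lays eggs.
By R6 (it lays eggs, it has attribute A): it has marker E.
By R18 (it has marker E, it is venomous): it can fly.
By R1 (it can fly, it has a backbone): it is in category W.

Yes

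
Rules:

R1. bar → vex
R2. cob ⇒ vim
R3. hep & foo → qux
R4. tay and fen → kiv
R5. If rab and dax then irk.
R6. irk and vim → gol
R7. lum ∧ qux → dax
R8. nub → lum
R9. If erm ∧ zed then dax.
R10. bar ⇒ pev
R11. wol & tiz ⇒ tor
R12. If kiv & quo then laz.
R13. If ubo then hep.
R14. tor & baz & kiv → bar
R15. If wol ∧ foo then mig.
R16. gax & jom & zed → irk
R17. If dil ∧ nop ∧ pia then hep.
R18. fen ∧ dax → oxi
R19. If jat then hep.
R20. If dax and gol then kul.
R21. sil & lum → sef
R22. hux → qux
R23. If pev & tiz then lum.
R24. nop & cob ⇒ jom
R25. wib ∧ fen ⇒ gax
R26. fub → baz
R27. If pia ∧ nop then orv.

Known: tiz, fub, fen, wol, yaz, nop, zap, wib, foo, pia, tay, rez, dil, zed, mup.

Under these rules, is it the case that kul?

Forward chaining from the given facts derives: kiv, tor, mig, hep, gax, baz, orv, qux, bar, vex, pev, lum, dax, oxi.
The only rule concluding kul is R20, which needs gol; that is never established.

No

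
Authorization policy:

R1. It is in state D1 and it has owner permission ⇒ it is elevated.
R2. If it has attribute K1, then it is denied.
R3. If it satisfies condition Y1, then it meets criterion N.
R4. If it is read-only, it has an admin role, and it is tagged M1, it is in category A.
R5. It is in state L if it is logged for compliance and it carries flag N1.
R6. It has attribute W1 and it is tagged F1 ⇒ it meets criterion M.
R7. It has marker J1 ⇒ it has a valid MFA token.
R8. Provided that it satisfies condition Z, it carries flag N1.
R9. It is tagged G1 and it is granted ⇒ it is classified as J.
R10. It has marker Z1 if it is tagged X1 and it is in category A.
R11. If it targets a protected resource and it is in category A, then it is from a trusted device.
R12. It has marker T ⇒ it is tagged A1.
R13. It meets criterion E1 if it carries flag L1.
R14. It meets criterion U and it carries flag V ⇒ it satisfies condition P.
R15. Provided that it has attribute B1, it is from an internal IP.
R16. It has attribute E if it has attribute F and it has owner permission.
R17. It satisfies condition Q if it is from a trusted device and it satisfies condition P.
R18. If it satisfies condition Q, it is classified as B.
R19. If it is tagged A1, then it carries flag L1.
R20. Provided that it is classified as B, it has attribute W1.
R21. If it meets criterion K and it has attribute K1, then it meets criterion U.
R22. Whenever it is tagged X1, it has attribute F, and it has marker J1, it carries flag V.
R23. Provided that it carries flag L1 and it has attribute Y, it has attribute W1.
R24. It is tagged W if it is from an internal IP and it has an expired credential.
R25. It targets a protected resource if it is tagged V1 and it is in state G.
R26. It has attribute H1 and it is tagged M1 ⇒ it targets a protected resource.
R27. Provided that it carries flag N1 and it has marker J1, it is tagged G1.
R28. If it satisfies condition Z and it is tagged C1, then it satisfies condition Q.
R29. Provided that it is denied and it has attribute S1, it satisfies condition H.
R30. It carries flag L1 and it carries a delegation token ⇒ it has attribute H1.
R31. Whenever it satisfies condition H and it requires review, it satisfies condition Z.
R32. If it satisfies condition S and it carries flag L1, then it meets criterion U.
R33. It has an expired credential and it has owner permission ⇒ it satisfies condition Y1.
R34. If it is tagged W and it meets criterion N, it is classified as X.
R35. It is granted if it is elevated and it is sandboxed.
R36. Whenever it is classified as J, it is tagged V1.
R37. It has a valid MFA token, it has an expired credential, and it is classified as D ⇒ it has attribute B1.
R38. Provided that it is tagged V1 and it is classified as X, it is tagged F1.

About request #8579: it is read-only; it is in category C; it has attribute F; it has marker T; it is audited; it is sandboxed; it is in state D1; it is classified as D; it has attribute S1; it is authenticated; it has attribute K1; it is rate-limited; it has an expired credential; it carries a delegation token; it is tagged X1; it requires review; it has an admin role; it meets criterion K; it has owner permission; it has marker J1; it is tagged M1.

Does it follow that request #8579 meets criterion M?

By R1 (it is in state D1, it has owner permission): it is elevated.
By R2 (it has attribute K1): it is denied.
By R4 (it is read-only, it has an admin role, it is tagged M1): it is in category A.
By R7 (it has marker J1): it has a valid MFA token.
By R12 (it has marker T): it is tagged A1.
By R19 (it is tagged A1): it carries flag L1.
By R21 (it meets criterion K, it has attribute K1): it meets criterion U.
By R22 (it is tagged X1, it has attribute F, it has marker J1): it carries flag V.
By R29 (it is denied, it has attribute S1): it satisfies condition H.
By R30 (it carries flag L1, it carries a delegation token): it has attribute H1.
By R31 (it satisfies condition H, it requires review): it satisfies condition Z.
By R33 (it has an expired credential, it has owner permission): it satisfies condition Y1.
By R35 (it is elevated, it is sandboxed): it is granted.
By R37 (it has a valid MFA token, it has an expired credential, it is classified as D): it has attribute B1.
By R3 (it satisfies condition Y1): it meets criterion N.
By R8 (it satisfies condition Z): it carries flag N1.
By R14 (it meets criterion U, it carries flag V): it satisfies condition P.
By R15 (it has attribute B1): it is from an internal IP.
By R24 (it is from an internal IP, it has an expired credential): it is tagged W.
By R26 (it has attribute H1, it is tagged M1): it targets a protected resource.
By R27 (it carries flag N1, it has marker J1): it is tagged G1.
By R34 (it is tagged W, it meets criterion N): it is classified as X.
By R9 (it is tagged G1, it is granted): it is classified as J.
By R11 (it targets a protected resource, it is in category A): it is from a trusted device.
By R17 (it is from a trusted device, it satisfies condition P): it satisfies condition Q.
By R18 (it satisfies condition Q): it is classified as B.
By R20 (it is classified as B): it has attribute W1.
By R36 (it is classified as J): it is tagged V1.
By R38 (it is tagged V1, it is classified as X): it is tagged F1.
By R6 (it has attribute W1, it is tagged F1): it meets criterion M.

Yes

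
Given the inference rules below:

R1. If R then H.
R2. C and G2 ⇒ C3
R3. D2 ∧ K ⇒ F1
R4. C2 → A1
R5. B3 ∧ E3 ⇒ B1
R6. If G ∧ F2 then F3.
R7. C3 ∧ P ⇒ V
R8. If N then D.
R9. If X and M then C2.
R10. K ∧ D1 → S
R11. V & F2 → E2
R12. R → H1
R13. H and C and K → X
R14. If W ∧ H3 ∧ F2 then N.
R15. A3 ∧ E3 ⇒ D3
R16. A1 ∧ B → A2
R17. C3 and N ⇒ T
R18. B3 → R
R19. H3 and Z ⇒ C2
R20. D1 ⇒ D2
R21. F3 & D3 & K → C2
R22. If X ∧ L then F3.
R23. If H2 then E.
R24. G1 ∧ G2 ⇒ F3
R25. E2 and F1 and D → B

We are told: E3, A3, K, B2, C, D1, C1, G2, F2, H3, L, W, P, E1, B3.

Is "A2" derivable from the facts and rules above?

C3  (by R2: C, G2)
V  (by R7: C3, P)
E2  (by R11: V, F2)
N  (by R14: W, H3, F2)
D3  (by R15: A3, E3)
R  (by R18: B3)
D2  (by R20: D1)
H  (by R1: R)
F1  (by R3: D2, K)
D  (by R8: N)
X  (by R13: H, C, K)
F3  (by R22: X, L)
B  (by R25: E2, F1, D)
C2  (by R21: F3, D3, K)
A1  (by R4: C2)
A2  (by R16: A1, B)

Yes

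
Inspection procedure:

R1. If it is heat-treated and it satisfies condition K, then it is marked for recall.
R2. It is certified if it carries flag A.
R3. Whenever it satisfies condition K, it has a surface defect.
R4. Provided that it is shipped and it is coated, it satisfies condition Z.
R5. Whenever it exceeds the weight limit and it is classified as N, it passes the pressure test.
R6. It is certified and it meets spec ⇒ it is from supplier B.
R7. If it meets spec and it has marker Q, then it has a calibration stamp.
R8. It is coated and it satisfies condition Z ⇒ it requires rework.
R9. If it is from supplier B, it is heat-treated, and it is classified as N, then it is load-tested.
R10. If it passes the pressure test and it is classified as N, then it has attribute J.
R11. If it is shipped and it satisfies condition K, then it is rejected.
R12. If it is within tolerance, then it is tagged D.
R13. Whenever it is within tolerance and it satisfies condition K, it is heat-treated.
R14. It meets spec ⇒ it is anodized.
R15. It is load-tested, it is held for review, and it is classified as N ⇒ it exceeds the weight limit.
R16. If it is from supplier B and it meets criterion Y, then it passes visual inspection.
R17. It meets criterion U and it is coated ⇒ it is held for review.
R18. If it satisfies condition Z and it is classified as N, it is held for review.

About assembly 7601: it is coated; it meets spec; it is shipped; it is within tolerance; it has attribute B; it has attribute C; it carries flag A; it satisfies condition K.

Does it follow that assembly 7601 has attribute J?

Forward chaining from the given facts derives: is certified, has a surface defect, satisfies condition Z, is from supplier B, requires rework, is rejected, is tagged D, is heat-treated, is anodized, is marked for recall.
The only rule concluding "it has attribute J" is R10, which needs "it passes the pressure test"; that is never established.

No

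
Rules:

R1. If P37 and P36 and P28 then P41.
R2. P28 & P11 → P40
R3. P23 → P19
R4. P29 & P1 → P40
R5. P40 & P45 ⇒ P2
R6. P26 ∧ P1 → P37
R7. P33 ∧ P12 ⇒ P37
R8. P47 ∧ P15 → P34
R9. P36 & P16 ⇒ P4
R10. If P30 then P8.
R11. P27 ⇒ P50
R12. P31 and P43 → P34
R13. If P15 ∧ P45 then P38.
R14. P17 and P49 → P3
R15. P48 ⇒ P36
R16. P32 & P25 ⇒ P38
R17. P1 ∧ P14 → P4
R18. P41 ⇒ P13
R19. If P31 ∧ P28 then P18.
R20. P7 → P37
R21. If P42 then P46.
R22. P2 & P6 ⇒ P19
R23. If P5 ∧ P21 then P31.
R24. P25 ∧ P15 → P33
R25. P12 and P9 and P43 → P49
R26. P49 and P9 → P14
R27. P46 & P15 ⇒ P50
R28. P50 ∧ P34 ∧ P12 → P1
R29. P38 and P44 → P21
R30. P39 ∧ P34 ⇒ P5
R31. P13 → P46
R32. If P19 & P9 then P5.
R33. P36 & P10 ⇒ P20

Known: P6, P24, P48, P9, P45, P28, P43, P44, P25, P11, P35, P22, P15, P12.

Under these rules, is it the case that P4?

Yes

P40  (by R2: P28, P11)
P2  (by R5: P40, P45)
P38  (by R13: P15, P45)
P36  (by R15: P48)
P19  (by R22: P2, P6)
P33  (by R24: P25, P15)
P49  (by R25: P12, P9, P43)
P14  (by R26: P49, P9)
P21  (by R29: P38, P44)
P5  (by R32: P19, P9)
P37  (by R7: P33, P12)
P31  (by R23: P5, P21)
P41  (by R1: P37, P36, P28)
P34  (by R12: P31, P43)
P13  (by R18: P41)
P46  (by R31: P13)
P50  (by R27: P46, P15)
P1  (by R28: P50, P34, P12)
P4  (by R17: P1, P14)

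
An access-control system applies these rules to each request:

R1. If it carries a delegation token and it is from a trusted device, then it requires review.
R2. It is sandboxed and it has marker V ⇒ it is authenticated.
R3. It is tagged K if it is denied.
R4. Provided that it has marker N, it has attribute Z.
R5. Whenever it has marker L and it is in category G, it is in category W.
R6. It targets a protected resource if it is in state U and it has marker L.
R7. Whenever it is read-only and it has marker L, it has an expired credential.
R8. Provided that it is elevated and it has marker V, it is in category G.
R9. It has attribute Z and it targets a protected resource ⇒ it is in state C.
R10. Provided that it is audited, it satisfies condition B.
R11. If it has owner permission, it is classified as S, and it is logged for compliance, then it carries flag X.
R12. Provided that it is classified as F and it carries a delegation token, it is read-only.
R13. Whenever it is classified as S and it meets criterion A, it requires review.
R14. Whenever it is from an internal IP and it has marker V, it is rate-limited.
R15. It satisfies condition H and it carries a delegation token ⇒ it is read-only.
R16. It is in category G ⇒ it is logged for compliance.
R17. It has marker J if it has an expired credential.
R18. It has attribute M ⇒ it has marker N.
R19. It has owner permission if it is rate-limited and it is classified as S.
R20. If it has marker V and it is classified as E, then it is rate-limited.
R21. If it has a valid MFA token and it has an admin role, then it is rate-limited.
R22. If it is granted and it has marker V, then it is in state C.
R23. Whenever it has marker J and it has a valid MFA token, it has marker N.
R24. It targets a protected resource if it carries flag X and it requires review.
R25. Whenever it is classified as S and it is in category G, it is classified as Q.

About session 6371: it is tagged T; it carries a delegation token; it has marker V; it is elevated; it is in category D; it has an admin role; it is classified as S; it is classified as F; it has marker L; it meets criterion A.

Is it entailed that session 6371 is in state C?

No

Forward chaining from the given facts derives: is in category G, is read-only, requires review, is logged for compliance, is classified as Q, is in category W, has an expired credential, has marker J.
Rules concluding "it is in state C": R9 needs "it has attribute Z"; R22 needs "it is granted" — none of these are established.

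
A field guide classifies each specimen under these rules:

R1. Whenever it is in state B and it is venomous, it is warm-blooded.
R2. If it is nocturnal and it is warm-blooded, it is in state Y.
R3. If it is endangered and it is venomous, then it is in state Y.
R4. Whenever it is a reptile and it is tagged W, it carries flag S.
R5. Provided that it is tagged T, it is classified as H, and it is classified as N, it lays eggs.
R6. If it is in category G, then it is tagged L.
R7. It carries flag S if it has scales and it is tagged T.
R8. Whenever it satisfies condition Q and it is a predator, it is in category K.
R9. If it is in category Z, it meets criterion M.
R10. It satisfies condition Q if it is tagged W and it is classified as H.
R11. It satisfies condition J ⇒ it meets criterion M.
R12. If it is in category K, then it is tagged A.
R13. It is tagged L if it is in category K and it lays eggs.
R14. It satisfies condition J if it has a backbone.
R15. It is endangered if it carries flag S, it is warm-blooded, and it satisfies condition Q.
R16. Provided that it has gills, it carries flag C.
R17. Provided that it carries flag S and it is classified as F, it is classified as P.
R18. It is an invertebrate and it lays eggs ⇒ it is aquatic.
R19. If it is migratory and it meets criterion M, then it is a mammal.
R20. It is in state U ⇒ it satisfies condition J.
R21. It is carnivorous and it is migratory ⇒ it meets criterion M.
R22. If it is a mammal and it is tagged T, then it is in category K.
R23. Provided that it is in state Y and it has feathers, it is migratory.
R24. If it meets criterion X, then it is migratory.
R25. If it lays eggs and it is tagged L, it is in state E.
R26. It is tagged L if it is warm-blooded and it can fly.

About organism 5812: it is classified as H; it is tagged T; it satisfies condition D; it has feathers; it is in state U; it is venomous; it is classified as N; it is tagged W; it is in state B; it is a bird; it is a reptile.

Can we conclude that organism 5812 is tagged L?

By R1 (it is in state B, it is venomous): it is warm-blooded.
By R4 (it is a reptile, it is tagged W): it carries flag S.
By R5 (it is tagged T, it is classified as H, it is classified as N): it lays eggs.
By R10 (it is tagged W, it is classified as H): it satisfies condition Q.
By R15 (it carries flag S, it is warm-blooded, it satisfies condition Q): it is endangered.
By R20 (it is in state U): it satisfies condition J.
By R3 (it is endangered, it is venomous): it is in state Y.
By R11 (it satisfies condition J): it meets criterion M.
By R23 (it is in state Y, it has feathers): it is migratory.
By R19 (it is migratory, it meets criterion M): it is a mammal.
By R22 (it is a mammal, it is tagged T): it is in category K.
By R13 (it is in category K, it lays eggs): it is tagged L.

Yes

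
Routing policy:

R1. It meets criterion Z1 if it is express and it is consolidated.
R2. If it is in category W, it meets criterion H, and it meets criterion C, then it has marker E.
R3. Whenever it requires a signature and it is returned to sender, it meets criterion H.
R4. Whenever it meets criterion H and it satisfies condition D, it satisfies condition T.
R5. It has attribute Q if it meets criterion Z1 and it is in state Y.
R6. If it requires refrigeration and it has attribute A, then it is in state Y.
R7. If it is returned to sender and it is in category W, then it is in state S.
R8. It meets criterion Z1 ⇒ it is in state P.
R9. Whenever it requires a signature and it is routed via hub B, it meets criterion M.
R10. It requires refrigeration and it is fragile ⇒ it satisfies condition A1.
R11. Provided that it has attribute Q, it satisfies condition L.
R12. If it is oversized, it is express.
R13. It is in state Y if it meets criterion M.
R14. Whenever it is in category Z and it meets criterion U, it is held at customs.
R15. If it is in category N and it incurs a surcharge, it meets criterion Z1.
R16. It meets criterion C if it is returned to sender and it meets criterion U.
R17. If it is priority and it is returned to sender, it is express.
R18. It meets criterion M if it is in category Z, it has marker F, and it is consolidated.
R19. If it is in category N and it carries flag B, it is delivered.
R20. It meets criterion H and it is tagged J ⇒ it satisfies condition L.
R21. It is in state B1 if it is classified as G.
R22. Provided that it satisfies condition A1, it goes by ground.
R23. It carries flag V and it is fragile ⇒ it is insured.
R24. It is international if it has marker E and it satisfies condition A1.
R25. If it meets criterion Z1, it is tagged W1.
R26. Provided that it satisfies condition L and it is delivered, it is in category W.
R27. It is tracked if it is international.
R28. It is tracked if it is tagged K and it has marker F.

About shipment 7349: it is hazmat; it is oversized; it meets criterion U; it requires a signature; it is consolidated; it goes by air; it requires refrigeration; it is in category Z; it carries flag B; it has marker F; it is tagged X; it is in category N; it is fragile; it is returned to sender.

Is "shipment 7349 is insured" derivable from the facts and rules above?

No

Forward chaining from the given facts derives: meets criterion H, satisfies condition A1, is express, is held at customs, meets criterion C, meets criterion M, is delivered, goes by ground, meets criterion Z1, is in state P, is in state Y, is tagged W1, has attribute Q, satisfies condition L, is in category W, has marker E, is in state S, is international, is tracked.
The only rule concluding "it is insured" is R23, which needs "it carries flag V"; that is never established.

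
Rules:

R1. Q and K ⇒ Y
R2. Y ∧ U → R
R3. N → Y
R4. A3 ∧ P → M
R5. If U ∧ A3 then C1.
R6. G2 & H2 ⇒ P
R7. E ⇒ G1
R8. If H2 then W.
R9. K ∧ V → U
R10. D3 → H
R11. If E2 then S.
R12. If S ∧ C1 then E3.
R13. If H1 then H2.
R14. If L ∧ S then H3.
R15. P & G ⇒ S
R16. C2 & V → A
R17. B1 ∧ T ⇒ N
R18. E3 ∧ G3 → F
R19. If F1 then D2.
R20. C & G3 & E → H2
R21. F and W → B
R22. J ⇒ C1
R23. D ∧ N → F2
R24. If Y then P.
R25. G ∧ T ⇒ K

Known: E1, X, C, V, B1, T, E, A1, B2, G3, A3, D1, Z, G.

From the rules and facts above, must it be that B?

Yes

N  (by R17: B1, T)
H2  (by R20: C, G3, E)
K  (by R25: G, T)
Y  (by R3: N)
W  (by R8: H2)
U  (by R9: K, V)
P  (by R24: Y)
C1  (by R5: U, A3)
S  (by R15: P, G)
E3  (by R12: S, C1)
F  (by R18: E3, G3)
B  (by R21: F, W)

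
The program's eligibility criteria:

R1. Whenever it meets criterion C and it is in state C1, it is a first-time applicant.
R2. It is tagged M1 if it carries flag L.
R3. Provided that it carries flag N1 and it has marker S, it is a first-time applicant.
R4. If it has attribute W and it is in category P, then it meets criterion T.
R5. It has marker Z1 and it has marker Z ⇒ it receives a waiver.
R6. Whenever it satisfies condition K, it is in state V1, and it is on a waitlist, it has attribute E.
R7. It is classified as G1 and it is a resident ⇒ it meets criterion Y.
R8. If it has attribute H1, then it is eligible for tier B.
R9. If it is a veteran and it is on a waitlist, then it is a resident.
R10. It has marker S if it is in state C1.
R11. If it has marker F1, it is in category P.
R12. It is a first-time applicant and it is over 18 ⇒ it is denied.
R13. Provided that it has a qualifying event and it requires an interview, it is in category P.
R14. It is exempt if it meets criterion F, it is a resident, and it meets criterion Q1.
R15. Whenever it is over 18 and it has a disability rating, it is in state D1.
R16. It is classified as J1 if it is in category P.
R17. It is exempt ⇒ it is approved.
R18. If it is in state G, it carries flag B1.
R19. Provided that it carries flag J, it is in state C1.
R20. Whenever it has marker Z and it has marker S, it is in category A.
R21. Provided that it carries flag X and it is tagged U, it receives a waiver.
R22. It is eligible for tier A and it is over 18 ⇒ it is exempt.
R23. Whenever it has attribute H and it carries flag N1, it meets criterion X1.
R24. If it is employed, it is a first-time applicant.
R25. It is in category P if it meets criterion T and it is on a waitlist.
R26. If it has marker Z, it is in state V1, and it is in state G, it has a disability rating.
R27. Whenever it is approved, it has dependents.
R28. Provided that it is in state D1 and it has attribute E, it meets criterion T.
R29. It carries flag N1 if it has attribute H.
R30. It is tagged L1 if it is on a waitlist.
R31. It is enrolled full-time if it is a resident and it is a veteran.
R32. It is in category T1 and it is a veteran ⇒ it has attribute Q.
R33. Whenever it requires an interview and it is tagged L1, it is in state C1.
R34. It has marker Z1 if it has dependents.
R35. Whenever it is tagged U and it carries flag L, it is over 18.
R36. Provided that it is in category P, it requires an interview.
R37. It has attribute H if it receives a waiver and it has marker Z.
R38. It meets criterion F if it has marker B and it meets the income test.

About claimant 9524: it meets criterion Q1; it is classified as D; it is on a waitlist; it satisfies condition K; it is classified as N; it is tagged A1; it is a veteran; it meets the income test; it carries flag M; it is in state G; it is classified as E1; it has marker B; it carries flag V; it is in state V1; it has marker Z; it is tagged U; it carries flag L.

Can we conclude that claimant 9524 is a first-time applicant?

By R6 (it satisfies condition K, it is in state V1, it is on a waitlist): it has attribute E.
By R9 (it is a veteran, it is on a waitlist): it is a resident.
By R26 (it has marker Z, it is in state V1, it is in state G): it has a disability rating.
By R30 (it is on a waitlist): it is tagged L1.
By R35 (it is tagged U, it carries flag L): it is over 18.
By R38 (it has marker B, it meets the income test): it meets criterion F.
By R14 (it meets criterion F, it is a resident, it meets criterion Q1): it is exempt.
By R15 (it is over 18, it has a disability rating): it is in state D1.
By R17 (it is exempt): it is approved.
By R27 (it is approved): it has dependents.
By R28 (it is in state D1, it has attribute E): it meets criterion T.
By R34 (it has dependents): it has marker Z1.
By R5 (it has marker Z1, it has marker Z): it receives a waiver.
By R25 (it meets criterion T, it is on a waitlist): it is in category P.
By R36 (it is in category P): it requires an interview.
By R37 (it receives a waiver, it has marker Z): it has attribute H.
By R29 (it has attribute H): it carries flag N1.
By R33 (it requires an interview, it is tagged L1): it is in state C1.
By R10 (it is in state C1): it has marker S.
By R3 (it carries flag N1, it has marker S): it is a first-time applicant.

Yes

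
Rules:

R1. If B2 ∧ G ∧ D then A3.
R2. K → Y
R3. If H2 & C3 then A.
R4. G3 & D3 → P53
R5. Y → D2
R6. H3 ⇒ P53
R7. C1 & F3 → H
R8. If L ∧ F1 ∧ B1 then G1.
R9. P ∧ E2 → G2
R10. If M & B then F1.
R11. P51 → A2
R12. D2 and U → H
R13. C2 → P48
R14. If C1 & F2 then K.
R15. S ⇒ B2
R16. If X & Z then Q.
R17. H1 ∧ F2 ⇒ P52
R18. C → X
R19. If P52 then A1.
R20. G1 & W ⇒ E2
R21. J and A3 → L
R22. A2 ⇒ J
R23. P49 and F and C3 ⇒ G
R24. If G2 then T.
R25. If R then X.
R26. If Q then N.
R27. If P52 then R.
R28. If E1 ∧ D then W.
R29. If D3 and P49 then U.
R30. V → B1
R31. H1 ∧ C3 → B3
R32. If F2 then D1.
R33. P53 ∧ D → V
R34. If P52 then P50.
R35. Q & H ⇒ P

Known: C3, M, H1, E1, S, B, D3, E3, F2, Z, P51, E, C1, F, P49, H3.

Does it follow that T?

Forward chaining from the given facts derives: P53, F1, A2, K, B2, P52, A1, J, G, R, U, B3, D1, P50, Y, D2, H, X, Q, N, P.
The only rule concluding T is R24, which needs G2; that is never established.

No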